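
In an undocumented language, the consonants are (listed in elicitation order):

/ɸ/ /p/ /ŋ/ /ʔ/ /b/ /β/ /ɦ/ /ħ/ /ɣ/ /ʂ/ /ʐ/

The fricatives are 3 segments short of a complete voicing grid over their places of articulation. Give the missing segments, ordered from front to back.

/x/, /ʕ/, /h/

Voiceless: /ɸ/ (bilabial), /ʂ/ (retroflex), /ħ/ (pharyngeal).
Voiced: /β/ (bilabial), /ʐ/ (retroflex), /ɣ/ (velar), /ɦ/ (glottal).
Gaps, from front to back: velar lacks voiceless (/x/); pharyngeal lacks voiced (/ʕ/); glottal lacks voiceless (/h/).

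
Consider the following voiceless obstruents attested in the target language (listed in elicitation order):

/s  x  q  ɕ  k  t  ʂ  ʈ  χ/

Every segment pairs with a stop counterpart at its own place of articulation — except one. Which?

/ɕ/

Alveolar: /t/ ~ /s/
Retroflex: /ʈ/ ~ /ʂ/
Velar: /k/ ~ /x/
Uvular: /q/ ~ /χ/
Alveolo-palatal: only /ɕ/ (fricative); no stop partner.
So /ɕ/ is the unpaired segment.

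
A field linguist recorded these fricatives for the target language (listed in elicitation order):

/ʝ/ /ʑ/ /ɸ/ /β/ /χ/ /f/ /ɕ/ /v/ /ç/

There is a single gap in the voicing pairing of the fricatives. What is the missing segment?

/ʁ/

Voiceless: /ɸ/ (bilabial), /f/ (labiodental), /ɕ/ (alveolo-palatal), /ç/ (palatal), /χ/ (uvular).
Voiced: /β/ (bilabial), /v/ (labiodental), /ʑ/ (alveolo-palatal), /ʝ/ (palatal).
The uvular row has no voiced member, so the gap is the voiced uvular fricative /ʁ/.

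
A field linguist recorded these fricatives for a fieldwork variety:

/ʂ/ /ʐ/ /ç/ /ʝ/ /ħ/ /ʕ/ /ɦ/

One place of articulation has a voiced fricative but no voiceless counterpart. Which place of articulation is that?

retroflex: voiceless /ʂ/, voiced /ʐ/.
palatal: voiceless /ç/, voiced /ʝ/.
pharyngeal: voiceless /ħ/, voiced /ʕ/.
glottal: voiceless —, voiced /ɦ/.
Every place of articulation has a voiceless member except glottal, where /h/ would be expected.

glottal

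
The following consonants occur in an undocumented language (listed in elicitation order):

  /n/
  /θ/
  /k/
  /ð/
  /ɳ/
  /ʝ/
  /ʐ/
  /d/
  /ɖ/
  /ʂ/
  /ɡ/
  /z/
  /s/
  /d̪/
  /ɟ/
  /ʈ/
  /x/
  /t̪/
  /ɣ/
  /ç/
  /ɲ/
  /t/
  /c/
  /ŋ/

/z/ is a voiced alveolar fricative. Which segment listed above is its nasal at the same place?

The nasal at the same place is an alveolar nasal — in this inventory, /n/.

/n/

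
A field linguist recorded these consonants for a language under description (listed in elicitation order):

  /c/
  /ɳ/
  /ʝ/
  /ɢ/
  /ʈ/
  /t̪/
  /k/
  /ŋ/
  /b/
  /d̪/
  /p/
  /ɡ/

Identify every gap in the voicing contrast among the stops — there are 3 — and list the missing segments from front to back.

/ɖ/, /ɟ/, /q/

bilabial: voiceless /p/, voiced /b/.
dental: voiceless /t̪/, voiced /d̪/.
retroflex: voiceless /ʈ/, voiced —.
palatal: voiceless /c/, voiced —.
velar: voiceless /k/, voiced /ɡ/.
uvular: voiceless —, voiced /ɢ/.
Gaps, from front to back: retroflex lacks voiced (/ɖ/); palatal lacks voiced (/ɟ/); uvular lacks voiceless (/q/).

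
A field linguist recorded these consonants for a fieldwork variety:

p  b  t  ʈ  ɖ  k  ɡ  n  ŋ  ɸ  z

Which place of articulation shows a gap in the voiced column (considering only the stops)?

alveolar

Voiceless: /p/ (bilabial), /t/ (alveolar), /ʈ/ (retroflex), /k/ (velar).
Voiced: /b/ (bilabial), /ɖ/ (retroflex), /ɡ/ (velar).
Every place of articulation has a voiced member except alveolar, where /d/ would be expected.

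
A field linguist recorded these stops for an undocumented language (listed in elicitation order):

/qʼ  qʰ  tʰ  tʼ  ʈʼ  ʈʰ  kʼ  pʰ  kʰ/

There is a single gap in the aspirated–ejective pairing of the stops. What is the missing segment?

/pʼ/

place of articulation  aspirated  ejective
bilabial          pʰ        —       
alveolar          tʰ        tʼ      
retroflex         ʈʰ        ʈʼ      
velar             kʰ        kʼ      
uvular            qʰ        qʼ      
The bilabial row has no ejective member, so the gap is the ejective bilabial stop /pʼ/.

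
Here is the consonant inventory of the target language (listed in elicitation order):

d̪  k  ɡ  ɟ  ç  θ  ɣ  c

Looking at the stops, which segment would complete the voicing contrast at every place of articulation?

place of articulation  voiceless  voiced  
dental            —         d̪      
palatal           c         ɟ       
velar             k         ɡ       
The dental row has no voiceless member, so the gap is the voiceless dental stop /t̪/.

/t̪/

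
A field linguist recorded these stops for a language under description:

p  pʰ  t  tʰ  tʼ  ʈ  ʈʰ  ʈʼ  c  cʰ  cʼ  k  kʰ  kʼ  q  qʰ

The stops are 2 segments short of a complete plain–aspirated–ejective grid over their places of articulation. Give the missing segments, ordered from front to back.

bilabial: plain /p/, aspirated /pʰ/, ejective —.
alveolar: plain /t/, aspirated /tʰ/, ejective /tʼ/.
retroflex: plain /ʈ/, aspirated /ʈʰ/, ejective /ʈʼ/.
palatal: plain /c/, aspirated /cʰ/, ejective /cʼ/.
velar: plain /k/, aspirated /kʰ/, ejective /kʼ/.
uvular: plain /q/, aspirated /qʰ/, ejective —.
Gaps, from front to back: bilabial lacks ejective (/pʼ/); uvular lacks ejective (/qʼ/).

/pʼ/, /qʼ/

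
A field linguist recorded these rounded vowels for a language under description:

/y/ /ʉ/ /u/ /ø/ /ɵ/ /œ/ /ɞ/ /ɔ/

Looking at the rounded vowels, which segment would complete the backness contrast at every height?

height            front     central   back    
high              y         ʉ         u       
high-mid          ø         ɵ         —       
low-mid           œ         ɞ         ɔ       
The high-mid row has no back member, so the gap is the high-mid back rounded vowel /o/.

/o/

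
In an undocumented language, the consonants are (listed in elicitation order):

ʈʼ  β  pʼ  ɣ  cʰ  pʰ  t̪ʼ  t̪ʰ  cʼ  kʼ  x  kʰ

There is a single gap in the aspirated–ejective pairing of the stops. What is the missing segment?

/ʈʰ/

Aspirated: /pʰ/ (bilabial), /t̪ʰ/ (dental), /cʰ/ (palatal), /kʰ/ (velar).
Ejective: /pʼ/ (bilabial), /t̪ʼ/ (dental), /ʈʼ/ (retroflex), /cʼ/ (palatal), /kʼ/ (velar).
The retroflex row has no aspirated member, so the gap is the aspirated retroflex stop /ʈʰ/.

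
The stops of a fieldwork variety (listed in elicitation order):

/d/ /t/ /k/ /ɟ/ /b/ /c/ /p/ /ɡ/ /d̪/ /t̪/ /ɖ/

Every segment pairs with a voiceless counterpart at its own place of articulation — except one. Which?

Bilabial: /p/ ~ /b/
Dental: /t̪/ ~ /d̪/
Alveolar: /t/ ~ /d/
Palatal: /c/ ~ /ɟ/
Velar: /k/ ~ /ɡ/
Retroflex: only /ɖ/ (voiced); no voiceless partner.
So /ɖ/ is the unpaired segment.

/ɖ/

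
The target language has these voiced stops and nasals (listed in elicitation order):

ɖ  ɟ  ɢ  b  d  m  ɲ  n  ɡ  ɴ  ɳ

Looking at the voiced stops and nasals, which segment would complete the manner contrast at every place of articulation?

Oral stop: /b/ (bilabial), /d/ (alveolar), /ɖ/ (retroflex), /ɟ/ (palatal), /ɡ/ (velar), /ɢ/ (uvular).
Nasal: /m/ (bilabial), /n/ (alveolar), /ɳ/ (retroflex), /ɲ/ (palatal), /ɴ/ (uvular).
The velar row has no nasal member, so the gap is the velar nasal /ŋ/.

/ŋ/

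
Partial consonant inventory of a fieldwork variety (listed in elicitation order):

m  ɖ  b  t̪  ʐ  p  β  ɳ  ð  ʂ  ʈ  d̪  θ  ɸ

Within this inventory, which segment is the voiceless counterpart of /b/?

/p/

/b/ is a voiced bilabial stop.
The voiceless counterpart is a voiceless bilabial stop — in this inventory, /p/.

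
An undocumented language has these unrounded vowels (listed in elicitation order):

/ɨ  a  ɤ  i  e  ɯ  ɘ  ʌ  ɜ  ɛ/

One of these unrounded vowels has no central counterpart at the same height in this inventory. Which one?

/a/

High: /i/ ~ /ɨ/ ~ /ɯ/
High-mid: /e/ ~ /ɘ/ ~ /ɤ/
Low-mid: /ɛ/ ~ /ɜ/ ~ /ʌ/
Low: only /a/ (front); no central partner.
So /a/ is the unpaired segment.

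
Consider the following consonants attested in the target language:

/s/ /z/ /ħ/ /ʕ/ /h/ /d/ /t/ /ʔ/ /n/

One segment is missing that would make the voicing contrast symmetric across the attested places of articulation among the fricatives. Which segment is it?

/ɦ/

alveolar: voiceless /s/, voiced /z/.
pharyngeal: voiceless /ħ/, voiced /ʕ/.
glottal: voiceless /h/, voiced —.
The glottal row has no voiced member, so the gap is the voiced glottal fricative /ɦ/.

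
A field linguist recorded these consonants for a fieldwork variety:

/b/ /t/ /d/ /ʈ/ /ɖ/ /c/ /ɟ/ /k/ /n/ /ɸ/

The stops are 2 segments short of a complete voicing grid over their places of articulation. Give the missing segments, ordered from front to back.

place of articulation  voiceless  voiced  
bilabial          —         b       
alveolar          t         d       
retroflex         ʈ         ɖ       
palatal           c         ɟ       
velar             k         —       
Gaps, from front to back: bilabial lacks voiceless (/p/); velar lacks voiced (/ɡ/).

/p/, /ɡ/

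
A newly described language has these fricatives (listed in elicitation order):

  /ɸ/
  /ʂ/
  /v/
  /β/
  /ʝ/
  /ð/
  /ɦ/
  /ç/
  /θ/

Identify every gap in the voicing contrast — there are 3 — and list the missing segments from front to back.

/f/, /ʐ/, /h/

place of articulation  voiceless  voiced  
bilabial          ɸ         β       
labiodental       —         v       
dental            θ         ð       
retroflex         ʂ         —       
palatal           ç         ʝ       
glottal           —         ɦ       
Gaps, from front to back: labiodental lacks voiceless (/f/); retroflex lacks voiced (/ʐ/); glottal lacks voiceless (/h/).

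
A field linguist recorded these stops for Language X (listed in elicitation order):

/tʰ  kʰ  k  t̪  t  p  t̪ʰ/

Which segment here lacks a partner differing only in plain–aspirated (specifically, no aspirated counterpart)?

/p/

Dental: /t̪/ ~ /t̪ʰ/
Alveolar: /t/ ~ /tʰ/
Velar: /k/ ~ /kʰ/
Bilabial: only /p/ (plain); no aspirated partner.
So /p/ is the unpaired segment.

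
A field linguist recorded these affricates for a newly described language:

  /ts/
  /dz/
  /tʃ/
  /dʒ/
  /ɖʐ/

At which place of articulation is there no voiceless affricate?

retroflex

Voiceless: /ts/ (alveolar), /tʃ/ (postalveolar).
Voiced: /dz/ (alveolar), /dʒ/ (postalveolar), /ɖʐ/ (retroflex).
Every place of articulation has a voiceless member except retroflex, where /ʈʂ/ would be expected.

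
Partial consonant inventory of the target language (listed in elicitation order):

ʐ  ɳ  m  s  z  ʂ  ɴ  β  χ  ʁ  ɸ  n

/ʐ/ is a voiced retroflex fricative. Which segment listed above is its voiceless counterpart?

/ʂ/

The voiceless counterpart is a voiceless retroflex fricative — in this inventory, /ʂ/.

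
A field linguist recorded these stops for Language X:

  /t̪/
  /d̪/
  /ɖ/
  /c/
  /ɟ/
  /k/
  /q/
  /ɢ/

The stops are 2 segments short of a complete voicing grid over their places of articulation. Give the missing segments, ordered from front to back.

Voiceless: /t̪/ (dental), /c/ (palatal), /k/ (velar), /q/ (uvular).
Voiced: /d̪/ (dental), /ɖ/ (retroflex), /ɟ/ (palatal), /ɢ/ (uvular).
Gaps, from front to back: retroflex lacks voiceless (/ʈ/); velar lacks voiced (/ɡ/).

/ʈ/, /ɡ/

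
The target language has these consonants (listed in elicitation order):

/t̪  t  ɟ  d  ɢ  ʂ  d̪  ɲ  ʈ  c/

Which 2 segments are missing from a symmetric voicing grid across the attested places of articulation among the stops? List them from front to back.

/ɖ/, /q/

dental: voiceless /t̪/, voiced /d̪/.
alveolar: voiceless /t/, voiced /d/.
retroflex: voiceless /ʈ/, voiced —.
palatal: voiceless /c/, voiced /ɟ/.
uvular: voiceless —, voiced /ɢ/.
Gaps, from front to back: retroflex lacks voiced (/ɖ/); uvular lacks voiceless (/q/).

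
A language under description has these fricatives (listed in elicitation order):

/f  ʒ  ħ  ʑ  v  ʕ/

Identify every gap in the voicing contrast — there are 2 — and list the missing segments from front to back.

place of articulation  voiceless  voiced  
labiodental       f         v       
postalveolar      —         ʒ       
alveolo-palatal   —         ʑ       
pharyngeal        ħ         ʕ       
Gaps, from front to back: postalveolar lacks voiceless (/ʃ/); alveolo-palatal lacks voiceless (/ɕ/).

/ʃ/, /ɕ/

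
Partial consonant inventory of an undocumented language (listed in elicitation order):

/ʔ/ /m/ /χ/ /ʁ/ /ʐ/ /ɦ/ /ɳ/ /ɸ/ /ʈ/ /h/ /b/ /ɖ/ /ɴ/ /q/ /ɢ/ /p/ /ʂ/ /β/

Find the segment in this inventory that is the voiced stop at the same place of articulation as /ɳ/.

/ɖ/

/ɳ/ is a retroflex nasal.
The voiced stop at the same place is a voiced retroflex stop — in this inventory, /ɖ/.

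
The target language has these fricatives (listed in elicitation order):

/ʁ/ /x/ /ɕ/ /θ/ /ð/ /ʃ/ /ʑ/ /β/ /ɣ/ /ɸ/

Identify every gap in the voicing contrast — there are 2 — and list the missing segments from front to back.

/ʒ/, /χ/

Voiceless: /ɸ/ (bilabial), /θ/ (dental), /ʃ/ (postalveolar), /ɕ/ (alveolo-palatal), /x/ (velar).
Voiced: /β/ (bilabial), /ð/ (dental), /ʑ/ (alveolo-palatal), /ɣ/ (velar), /ʁ/ (uvular).
Gaps, from front to back: postalveolar lacks voiced (/ʒ/); uvular lacks voiceless (/χ/).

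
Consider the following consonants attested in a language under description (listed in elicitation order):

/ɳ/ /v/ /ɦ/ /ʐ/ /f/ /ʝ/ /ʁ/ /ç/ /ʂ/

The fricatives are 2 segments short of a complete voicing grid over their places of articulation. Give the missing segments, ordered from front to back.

/χ/, /h/

place of articulation  voiceless  voiced  
labiodental       f         v       
retroflex         ʂ         ʐ       
palatal           ç         ʝ       
uvular            —         ʁ       
glottal           —         ɦ       
Gaps, from front to back: uvular lacks voiceless (/χ/); glottal lacks voiceless (/h/).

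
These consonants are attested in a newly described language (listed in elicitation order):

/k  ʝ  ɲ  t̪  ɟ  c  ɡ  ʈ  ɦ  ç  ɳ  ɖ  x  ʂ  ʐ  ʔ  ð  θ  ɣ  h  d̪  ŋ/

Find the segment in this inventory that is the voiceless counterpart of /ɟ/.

/c/

/ɟ/ is a voiced palatal stop.
The voiceless counterpart is a voiceless palatal stop — in this inventory, /c/.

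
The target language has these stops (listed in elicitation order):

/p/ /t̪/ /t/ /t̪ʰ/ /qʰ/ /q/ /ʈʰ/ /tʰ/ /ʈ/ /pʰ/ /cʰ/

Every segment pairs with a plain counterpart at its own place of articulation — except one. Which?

/cʰ/

Bilabial: /p/ ~ /pʰ/
Dental: /t̪/ ~ /t̪ʰ/
Alveolar: /t/ ~ /tʰ/
Retroflex: /ʈ/ ~ /ʈʰ/
Uvular: /q/ ~ /qʰ/
Palatal: only /cʰ/ (aspirated); no plain partner.
So /cʰ/ is the unpaired segment.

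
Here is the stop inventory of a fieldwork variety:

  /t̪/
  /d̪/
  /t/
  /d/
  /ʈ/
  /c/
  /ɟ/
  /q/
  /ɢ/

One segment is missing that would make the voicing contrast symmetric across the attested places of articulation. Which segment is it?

/ɖ/

Voiceless: /t̪/ (dental), /t/ (alveolar), /ʈ/ (retroflex), /c/ (palatal), /q/ (uvular).
Voiced: /d̪/ (dental), /d/ (alveolar), /ɟ/ (palatal), /ɢ/ (uvular).
The retroflex row has no voiced member, so the gap is the voiced retroflex stop /ɖ/.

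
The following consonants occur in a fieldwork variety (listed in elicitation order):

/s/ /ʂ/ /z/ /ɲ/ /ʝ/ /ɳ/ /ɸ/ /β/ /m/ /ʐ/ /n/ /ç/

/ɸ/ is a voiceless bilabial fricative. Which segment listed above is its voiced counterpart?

/β/

The voiced counterpart is a voiced bilabial fricative — in this inventory, /β/.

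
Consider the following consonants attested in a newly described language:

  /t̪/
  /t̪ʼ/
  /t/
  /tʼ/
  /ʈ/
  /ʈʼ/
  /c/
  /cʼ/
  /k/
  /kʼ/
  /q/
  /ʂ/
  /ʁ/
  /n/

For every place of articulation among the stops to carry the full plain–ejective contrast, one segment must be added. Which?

/qʼ/

Plain: /t̪/ (dental), /t/ (alveolar), /ʈ/ (retroflex), /c/ (palatal), /k/ (velar), /q/ (uvular).
Ejective: /t̪ʼ/ (dental), /tʼ/ (alveolar), /ʈʼ/ (retroflex), /cʼ/ (palatal), /kʼ/ (velar).
The uvular row has no ejective member, so the gap is the ejective uvular stop /qʼ/.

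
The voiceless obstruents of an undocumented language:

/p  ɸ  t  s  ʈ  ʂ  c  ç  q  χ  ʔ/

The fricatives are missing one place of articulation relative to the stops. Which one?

glottal

place of articulation  stop      fricative
bilabial          p         ɸ       
alveolar          t         s       
retroflex         ʈ         ʂ       
palatal           c         ç       
uvular            q         χ       
glottal           ʔ         —       
Every place of articulation has a fricative member except glottal, where /h/ would be expected.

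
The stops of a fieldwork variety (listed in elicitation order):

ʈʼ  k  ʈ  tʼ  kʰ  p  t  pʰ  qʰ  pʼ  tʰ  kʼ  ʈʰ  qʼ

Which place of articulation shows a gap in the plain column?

place of articulation  plain     aspirated  ejective
bilabial          p         pʰ        pʼ      
alveolar          t         tʰ        tʼ      
retroflex         ʈ         ʈʰ        ʈʼ      
velar             k         kʰ        kʼ      
uvular            —         qʰ        qʼ      
Every place of articulation has a plain member except uvular, where /q/ would be expected.

uvular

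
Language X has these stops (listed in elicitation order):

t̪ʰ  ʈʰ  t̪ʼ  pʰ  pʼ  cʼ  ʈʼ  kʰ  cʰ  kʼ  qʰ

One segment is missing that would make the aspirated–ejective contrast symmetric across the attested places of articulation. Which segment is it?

bilabial: aspirated /pʰ/, ejective /pʼ/.
dental: aspirated /t̪ʰ/, ejective /t̪ʼ/.
retroflex: aspirated /ʈʰ/, ejective /ʈʼ/.
palatal: aspirated /cʰ/, ejective /cʼ/.
velar: aspirated /kʰ/, ejective /kʼ/.
uvular: aspirated /qʰ/, ejective —.
The uvular row has no ejective member, so the gap is the ejective uvular stop /qʼ/.

/qʼ/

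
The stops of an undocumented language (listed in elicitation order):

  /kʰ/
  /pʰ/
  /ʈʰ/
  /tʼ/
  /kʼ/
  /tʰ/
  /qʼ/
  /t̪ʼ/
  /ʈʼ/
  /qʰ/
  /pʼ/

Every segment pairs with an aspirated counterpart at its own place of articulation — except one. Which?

Bilabial: /pʰ/ ~ /pʼ/
Alveolar: /tʰ/ ~ /tʼ/
Retroflex: /ʈʰ/ ~ /ʈʼ/
Velar: /kʰ/ ~ /kʼ/
Uvular: /qʰ/ ~ /qʼ/
Dental: only /t̪ʼ/ (ejective); no aspirated partner.
So /t̪ʼ/ is the unpaired segment.

/t̪ʼ/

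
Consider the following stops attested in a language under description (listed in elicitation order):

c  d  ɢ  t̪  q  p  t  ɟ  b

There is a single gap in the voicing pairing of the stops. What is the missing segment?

/d̪/

place of articulation  voiceless  voiced  
bilabial          p         b       
dental            t̪        —       
alveolar          t         d       
palatal           c         ɟ       
uvular            q         ɢ       
The dental row has no voiced member, so the gap is the voiced dental stop /d̪/.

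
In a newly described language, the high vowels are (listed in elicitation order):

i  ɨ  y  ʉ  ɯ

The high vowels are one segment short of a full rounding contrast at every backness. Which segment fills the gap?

Unrounded: /i/ (front), /ɨ/ (central), /ɯ/ (back).
Rounded: /y/ (front), /ʉ/ (central).
The back row has no rounded member, so the gap is the back rounded vowel /u/.

/u/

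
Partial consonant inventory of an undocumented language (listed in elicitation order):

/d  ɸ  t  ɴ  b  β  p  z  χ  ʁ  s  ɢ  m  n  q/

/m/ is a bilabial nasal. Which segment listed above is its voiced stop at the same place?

/b/

The voiced stop at the same place is a voiced bilabial stop — in this inventory, /b/.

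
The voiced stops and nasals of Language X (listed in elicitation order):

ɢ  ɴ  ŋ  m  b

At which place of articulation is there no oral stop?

place of articulation  oral stop  nasal   
bilabial          b         m       
velar             —         ŋ       
uvular            ɢ         ɴ       
Every place of articulation has an oral stop member except velar, where /ɡ/ would be expected.

velar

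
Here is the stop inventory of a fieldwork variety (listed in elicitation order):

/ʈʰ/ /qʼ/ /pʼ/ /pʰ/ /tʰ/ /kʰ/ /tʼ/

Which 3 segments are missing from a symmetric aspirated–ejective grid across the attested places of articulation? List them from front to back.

/ʈʼ/, /kʼ/, /qʰ/

Aspirated: /pʰ/ (bilabial), /tʰ/ (alveolar), /ʈʰ/ (retroflex), /kʰ/ (velar).
Ejective: /pʼ/ (bilabial), /tʼ/ (alveolar), /qʼ/ (uvular).
Gaps, from front to back: retroflex lacks ejective (/ʈʼ/); velar lacks ejective (/kʼ/); uvular lacks aspirated (/qʰ/).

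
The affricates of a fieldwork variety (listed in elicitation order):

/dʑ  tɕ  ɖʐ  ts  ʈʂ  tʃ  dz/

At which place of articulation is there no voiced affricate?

alveolar: voiceless /ts/, voiced /dz/.
postalveolar: voiceless /tʃ/, voiced —.
retroflex: voiceless /ʈʂ/, voiced /ɖʐ/.
alveolo-palatal: voiceless /tɕ/, voiced /dʑ/.
Every place of articulation has a voiced member except postalveolar, where /dʒ/ would be expected.

postalveolar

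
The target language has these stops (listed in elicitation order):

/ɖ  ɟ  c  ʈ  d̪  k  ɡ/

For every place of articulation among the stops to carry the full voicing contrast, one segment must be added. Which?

/t̪/

Voiceless: /ʈ/ (retroflex), /c/ (palatal), /k/ (velar).
Voiced: /d̪/ (dental), /ɖ/ (retroflex), /ɟ/ (palatal), /ɡ/ (velar).
The dental row has no voiceless member, so the gap is the voiceless dental stop /t̪/.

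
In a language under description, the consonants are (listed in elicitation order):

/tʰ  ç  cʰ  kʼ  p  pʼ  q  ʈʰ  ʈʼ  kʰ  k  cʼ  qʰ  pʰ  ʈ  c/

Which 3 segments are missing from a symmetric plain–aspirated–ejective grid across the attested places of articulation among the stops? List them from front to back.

/t/, /tʼ/, /qʼ/

place of articulation  plain     aspirated  ejective
bilabial          p         pʰ        pʼ      
alveolar          —         tʰ        —       
retroflex         ʈ         ʈʰ        ʈʼ      
palatal           c         cʰ        cʼ      
velar             k         kʰ        kʼ      
uvular            q         qʰ        —       
Gaps, from front to back: alveolar lacks plain (/t/); alveolar lacks ejective (/tʼ/); uvular lacks ejective (/qʼ/).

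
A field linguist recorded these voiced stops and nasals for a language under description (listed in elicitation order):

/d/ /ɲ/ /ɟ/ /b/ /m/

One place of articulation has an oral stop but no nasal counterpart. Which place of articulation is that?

alveolar

bilabial: oral stop /b/, nasal /m/.
alveolar: oral stop /d/, nasal —.
palatal: oral stop /ɟ/, nasal /ɲ/.
Every place of articulation has a nasal member except alveolar, where /n/ would be expected.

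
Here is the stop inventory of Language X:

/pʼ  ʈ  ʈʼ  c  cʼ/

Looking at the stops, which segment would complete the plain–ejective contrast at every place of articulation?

bilabial: plain —, ejective /pʼ/.
retroflex: plain /ʈ/, ejective /ʈʼ/.
palatal: plain /c/, ejective /cʼ/.
The bilabial row has no plain member, so the gap is the plain bilabial stop /p/.

/p/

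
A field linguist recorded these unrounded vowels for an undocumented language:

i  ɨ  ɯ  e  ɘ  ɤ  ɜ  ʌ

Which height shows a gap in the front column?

high: front /i/, central /ɨ/, back /ɯ/.
high-mid: front /e/, central /ɘ/, back /ɤ/.
low-mid: front —, central /ɜ/, back /ʌ/.
Every height has a front member except low-mid, where /ɛ/ would be expected.

low-mid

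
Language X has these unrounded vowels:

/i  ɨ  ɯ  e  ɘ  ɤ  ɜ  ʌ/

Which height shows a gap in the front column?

Front: /i/ (high), /e/ (high-mid).
Central: /ɨ/ (high), /ɘ/ (high-mid), /ɜ/ (low-mid).
Back: /ɯ/ (high), /ɤ/ (high-mid), /ʌ/ (low-mid).
Every height has a front member except low-mid, where /ɛ/ would be expected.

low-mid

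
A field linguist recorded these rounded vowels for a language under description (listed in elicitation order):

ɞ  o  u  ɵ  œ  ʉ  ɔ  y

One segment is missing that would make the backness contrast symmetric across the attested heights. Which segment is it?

/ø/

Front: /y/ (high), /œ/ (low-mid).
Central: /ʉ/ (high), /ɵ/ (high-mid), /ɞ/ (low-mid).
Back: /u/ (high), /o/ (high-mid), /ɔ/ (low-mid).
The high-mid row has no front member, so the gap is the high-mid front rounded vowel /ø/.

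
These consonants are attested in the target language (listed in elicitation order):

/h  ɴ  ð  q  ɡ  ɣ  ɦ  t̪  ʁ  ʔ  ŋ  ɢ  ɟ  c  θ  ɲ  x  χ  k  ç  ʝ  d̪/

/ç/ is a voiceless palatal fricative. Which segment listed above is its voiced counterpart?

/ʝ/

The voiced counterpart is a voiced palatal fricative — in this inventory, /ʝ/.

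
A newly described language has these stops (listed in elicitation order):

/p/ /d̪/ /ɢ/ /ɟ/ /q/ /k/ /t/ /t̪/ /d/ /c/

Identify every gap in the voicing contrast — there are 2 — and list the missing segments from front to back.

/b/, /ɡ/

bilabial: voiceless /p/, voiced —.
dental: voiceless /t̪/, voiced /d̪/.
alveolar: voiceless /t/, voiced /d/.
palatal: voiceless /c/, voiced /ɟ/.
velar: voiceless /k/, voiced —.
uvular: voiceless /q/, voiced /ɢ/.
Gaps, from front to back: bilabial lacks voiced (/b/); velar lacks voiced (/ɡ/).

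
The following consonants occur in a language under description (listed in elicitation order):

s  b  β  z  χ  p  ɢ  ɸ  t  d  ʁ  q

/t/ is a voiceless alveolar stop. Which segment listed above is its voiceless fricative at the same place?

/s/

The voiceless fricative at the same place is a voiceless alveolar fricative — in this inventory, /s/.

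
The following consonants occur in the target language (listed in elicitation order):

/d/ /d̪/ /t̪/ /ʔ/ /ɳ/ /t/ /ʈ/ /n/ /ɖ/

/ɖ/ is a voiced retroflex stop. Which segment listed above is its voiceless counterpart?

/ʈ/

The voiceless counterpart is a voiceless retroflex stop — in this inventory, /ʈ/.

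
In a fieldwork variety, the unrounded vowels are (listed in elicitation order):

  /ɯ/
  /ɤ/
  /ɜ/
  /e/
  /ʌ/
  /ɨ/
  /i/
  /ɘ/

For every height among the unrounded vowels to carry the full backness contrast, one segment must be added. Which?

/ɛ/

high: front /i/, central /ɨ/, back /ɯ/.
high-mid: front /e/, central /ɘ/, back /ɤ/.
low-mid: front —, central /ɜ/, back /ʌ/.
The low-mid row has no front member, so the gap is the low-mid front unrounded vowel /ɛ/.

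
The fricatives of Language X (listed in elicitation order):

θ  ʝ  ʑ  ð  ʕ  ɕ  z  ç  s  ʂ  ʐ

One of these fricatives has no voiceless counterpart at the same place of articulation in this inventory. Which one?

Dental: /θ/ ~ /ð/
Alveolar: /s/ ~ /z/
Retroflex: /ʂ/ ~ /ʐ/
Alveolo-palatal: /ɕ/ ~ /ʑ/
Palatal: /ç/ ~ /ʝ/
Pharyngeal: only /ʕ/ (voiced); no voiceless partner.
So /ʕ/ is the unpaired segment.

/ʕ/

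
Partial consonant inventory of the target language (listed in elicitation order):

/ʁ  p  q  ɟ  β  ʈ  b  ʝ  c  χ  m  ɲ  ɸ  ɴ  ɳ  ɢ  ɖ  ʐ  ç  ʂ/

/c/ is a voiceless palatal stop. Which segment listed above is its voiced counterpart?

The voiced counterpart is a voiced palatal stop — in this inventory, /ɟ/.

/ɟ/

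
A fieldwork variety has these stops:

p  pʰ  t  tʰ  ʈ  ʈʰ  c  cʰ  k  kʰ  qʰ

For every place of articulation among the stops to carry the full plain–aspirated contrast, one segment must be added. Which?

/q/

bilabial: plain /p/, aspirated /pʰ/.
alveolar: plain /t/, aspirated /tʰ/.
retroflex: plain /ʈ/, aspirated /ʈʰ/.
palatal: plain /c/, aspirated /cʰ/.
velar: plain /k/, aspirated /kʰ/.
uvular: plain —, aspirated /qʰ/.
The uvular row has no plain member, so the gap is the plain uvular stop /q/.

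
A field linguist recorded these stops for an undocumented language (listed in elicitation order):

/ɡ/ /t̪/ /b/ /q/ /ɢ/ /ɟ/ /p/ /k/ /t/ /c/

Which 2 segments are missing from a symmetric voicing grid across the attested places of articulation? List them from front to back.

/d̪/, /d/

place of articulation  voiceless  voiced  
bilabial          p         b       
dental            t̪        —       
alveolar          t         —       
palatal           c         ɟ       
velar             k         ɡ       
uvular            q         ɢ       
Gaps, from front to back: dental lacks voiced (/d̪/); alveolar lacks voiced (/d/).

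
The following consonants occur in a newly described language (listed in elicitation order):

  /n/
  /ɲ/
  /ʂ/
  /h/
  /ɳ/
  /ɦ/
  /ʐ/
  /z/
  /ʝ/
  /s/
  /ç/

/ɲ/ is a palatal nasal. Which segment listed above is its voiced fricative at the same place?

/ʝ/

The voiced fricative at the same place is a voiced palatal fricative — in this inventory, /ʝ/.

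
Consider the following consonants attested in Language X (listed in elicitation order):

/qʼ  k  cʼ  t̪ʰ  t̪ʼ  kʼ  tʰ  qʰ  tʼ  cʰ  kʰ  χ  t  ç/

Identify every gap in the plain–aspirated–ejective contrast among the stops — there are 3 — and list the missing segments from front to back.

dental: plain —, aspirated /t̪ʰ/, ejective /t̪ʼ/.
alveolar: plain /t/, aspirated /tʰ/, ejective /tʼ/.
palatal: plain —, aspirated /cʰ/, ejective /cʼ/.
velar: plain /k/, aspirated /kʰ/, ejective /kʼ/.
uvular: plain —, aspirated /qʰ/, ejective /qʼ/.
Gaps, from front to back: dental lacks plain (/t̪/); palatal lacks plain (/c/); uvular lacks plain (/q/).

/t̪/, /c/, /q/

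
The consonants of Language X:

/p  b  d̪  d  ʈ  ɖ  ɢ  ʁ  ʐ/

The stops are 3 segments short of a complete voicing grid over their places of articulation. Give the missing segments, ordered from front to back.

bilabial: voiceless /p/, voiced /b/.
dental: voiceless —, voiced /d̪/.
alveolar: voiceless —, voiced /d/.
retroflex: voiceless /ʈ/, voiced /ɖ/.
uvular: voiceless —, voiced /ɢ/.
Gaps, from front to back: dental lacks voiceless (/t̪/); alveolar lacks voiceless (/t/); uvular lacks voiceless (/q/).

/t̪/, /t/, /q/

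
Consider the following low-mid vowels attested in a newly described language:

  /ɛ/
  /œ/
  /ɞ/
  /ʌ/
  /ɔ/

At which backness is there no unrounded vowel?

central

Unrounded: /ɛ/ (front), /ʌ/ (back).
Rounded: /œ/ (front), /ɞ/ (central), /ɔ/ (back).
Every backness has an unrounded member except central, where /ɜ/ would be expected.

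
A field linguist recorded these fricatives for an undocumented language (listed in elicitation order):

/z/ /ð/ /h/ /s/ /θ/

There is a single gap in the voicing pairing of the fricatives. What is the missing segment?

place of articulation  voiceless  voiced  
dental            θ         ð       
alveolar          s         z       
glottal           h         —       
The glottal row has no voiced member, so the gap is the voiced glottal fricative /ɦ/.

/ɦ/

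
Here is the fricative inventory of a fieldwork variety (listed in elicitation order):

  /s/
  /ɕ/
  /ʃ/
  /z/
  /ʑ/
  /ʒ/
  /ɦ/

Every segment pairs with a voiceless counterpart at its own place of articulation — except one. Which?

Alveolar: /s/ ~ /z/
Postalveolar: /ʃ/ ~ /ʒ/
Alveolo-palatal: /ɕ/ ~ /ʑ/
Glottal: only /ɦ/ (voiced); no voiceless partner.
So /ɦ/ is the unpaired segment.

/ɦ/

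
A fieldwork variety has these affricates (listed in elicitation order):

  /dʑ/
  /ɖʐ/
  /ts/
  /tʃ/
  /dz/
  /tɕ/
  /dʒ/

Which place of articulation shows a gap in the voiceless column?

retroflex

alveolar: voiceless /ts/, voiced /dz/.
postalveolar: voiceless /tʃ/, voiced /dʒ/.
retroflex: voiceless —, voiced /ɖʐ/.
alveolo-palatal: voiceless /tɕ/, voiced /dʑ/.
Every place of articulation has a voiceless member except retroflex, where /ʈʂ/ would be expected.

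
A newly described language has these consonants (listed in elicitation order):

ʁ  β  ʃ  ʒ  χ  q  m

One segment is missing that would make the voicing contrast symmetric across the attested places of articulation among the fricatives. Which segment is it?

/ɸ/

bilabial: voiceless —, voiced /β/.
postalveolar: voiceless /ʃ/, voiced /ʒ/.
uvular: voiceless /χ/, voiced /ʁ/.
The bilabial row has no voiceless member, so the gap is the voiceless bilabial fricative /ɸ/.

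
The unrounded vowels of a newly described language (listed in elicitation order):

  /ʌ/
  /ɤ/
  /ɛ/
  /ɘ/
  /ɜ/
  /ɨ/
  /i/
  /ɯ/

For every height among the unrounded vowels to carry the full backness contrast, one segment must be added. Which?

high: front /i/, central /ɨ/, back /ɯ/.
high-mid: front —, central /ɘ/, back /ɤ/.
low-mid: front /ɛ/, central /ɜ/, back /ʌ/.
The high-mid row has no front member, so the gap is the high-mid front unrounded vowel /e/.

/e/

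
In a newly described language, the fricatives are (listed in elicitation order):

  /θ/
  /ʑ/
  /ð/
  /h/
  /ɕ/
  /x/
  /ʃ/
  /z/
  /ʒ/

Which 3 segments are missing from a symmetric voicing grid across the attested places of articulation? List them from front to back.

/s/, /ɣ/, /ɦ/

Voiceless: /θ/ (dental), /ʃ/ (postalveolar), /ɕ/ (alveolo-palatal), /x/ (velar), /h/ (glottal).
Voiced: /ð/ (dental), /z/ (alveolar), /ʒ/ (postalveolar), /ʑ/ (alveolo-palatal).
Gaps, from front to back: alveolar lacks voiceless (/s/); velar lacks voiced (/ɣ/); glottal lacks voiced (/ɦ/).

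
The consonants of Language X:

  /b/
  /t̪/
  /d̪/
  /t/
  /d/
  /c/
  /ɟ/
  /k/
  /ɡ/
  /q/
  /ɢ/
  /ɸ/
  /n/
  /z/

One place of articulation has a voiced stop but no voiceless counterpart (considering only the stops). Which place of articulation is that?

bilabial

place of articulation  voiceless  voiced  
bilabial          —         b       
dental            t̪        d̪      
alveolar          t         d       
palatal           c         ɟ       
velar             k         ɡ       
uvular            q         ɢ       
Every place of articulation has a voiceless member except bilabial, where /p/ would be expected.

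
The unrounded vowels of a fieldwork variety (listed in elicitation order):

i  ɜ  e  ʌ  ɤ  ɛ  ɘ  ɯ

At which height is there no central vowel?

high

Front: /i/ (high), /e/ (high-mid), /ɛ/ (low-mid).
Central: /ɘ/ (high-mid), /ɜ/ (low-mid).
Back: /ɯ/ (high), /ɤ/ (high-mid), /ʌ/ (low-mid).
Every height has a central member except high, where /ɨ/ would be expected.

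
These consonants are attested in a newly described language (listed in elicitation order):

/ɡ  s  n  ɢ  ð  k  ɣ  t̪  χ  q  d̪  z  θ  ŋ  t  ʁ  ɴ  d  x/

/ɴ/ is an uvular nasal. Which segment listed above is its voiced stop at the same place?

The voiced stop at the same place is a voiced uvular stop — in this inventory, /ɢ/.

/ɢ/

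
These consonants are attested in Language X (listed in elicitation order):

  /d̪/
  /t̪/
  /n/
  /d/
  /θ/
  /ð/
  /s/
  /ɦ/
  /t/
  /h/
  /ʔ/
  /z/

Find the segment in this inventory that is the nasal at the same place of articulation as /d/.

/n/

/d/ is a voiced alveolar stop.
The nasal at the same place is an alveolar nasal — in this inventory, /n/.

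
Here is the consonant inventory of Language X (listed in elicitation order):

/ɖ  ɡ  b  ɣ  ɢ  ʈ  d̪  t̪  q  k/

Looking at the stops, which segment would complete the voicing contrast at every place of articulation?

bilabial: voiceless —, voiced /b/.
dental: voiceless /t̪/, voiced /d̪/.
retroflex: voiceless /ʈ/, voiced /ɖ/.
velar: voiceless /k/, voiced /ɡ/.
uvular: voiceless /q/, voiced /ɢ/.
The bilabial row has no voiceless member, so the gap is the voiceless bilabial stop /p/.

/p/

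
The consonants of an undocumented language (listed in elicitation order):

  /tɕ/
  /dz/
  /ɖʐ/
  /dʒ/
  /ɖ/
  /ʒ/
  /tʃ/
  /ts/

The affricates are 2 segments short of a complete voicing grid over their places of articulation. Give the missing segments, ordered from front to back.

/ʈʂ/, /dʑ/

place of articulation  voiceless  voiced  
alveolar          ts        dz      
postalveolar      tʃ        dʒ      
retroflex         —         ɖʐ      
alveolo-palatal   tɕ        —       
Gaps, from front to back: retroflex lacks voiceless (/ʈʂ/); alveolo-palatal lacks voiced (/dʑ/).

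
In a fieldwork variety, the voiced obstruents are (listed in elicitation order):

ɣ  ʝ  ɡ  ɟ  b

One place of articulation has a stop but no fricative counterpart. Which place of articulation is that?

bilabial: stop /b/, fricative —.
palatal: stop /ɟ/, fricative /ʝ/.
velar: stop /ɡ/, fricative /ɣ/.
Every place of articulation has a fricative member except bilabial, where /β/ would be expected.

bilabial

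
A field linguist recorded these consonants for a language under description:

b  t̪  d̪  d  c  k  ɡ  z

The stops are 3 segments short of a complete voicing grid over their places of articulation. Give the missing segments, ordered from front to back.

/p/, /t/, /ɟ/

place of articulation  voiceless  voiced  
bilabial          —         b       
dental            t̪        d̪      
alveolar          —         d       
palatal           c         —       
velar             k         ɡ       
Gaps, from front to back: bilabial lacks voiceless (/p/); alveolar lacks voiceless (/t/); palatal lacks voiced (/ɟ/).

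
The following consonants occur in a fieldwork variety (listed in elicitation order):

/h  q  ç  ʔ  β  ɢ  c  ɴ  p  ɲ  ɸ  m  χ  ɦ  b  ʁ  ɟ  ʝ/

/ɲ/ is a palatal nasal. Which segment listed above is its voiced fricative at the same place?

The voiced fricative at the same place is a voiced palatal fricative — in this inventory, /ʝ/.

/ʝ/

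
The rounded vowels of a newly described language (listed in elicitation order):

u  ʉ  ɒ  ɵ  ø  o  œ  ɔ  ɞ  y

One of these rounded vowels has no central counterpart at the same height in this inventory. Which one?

High: /y/ ~ /ʉ/ ~ /u/
High-mid: /ø/ ~ /ɵ/ ~ /o/
Low-mid: /œ/ ~ /ɞ/ ~ /ɔ/
Low: only /ɒ/ (back); no central partner.
So /ɒ/ is the unpaired segment.

/ɒ/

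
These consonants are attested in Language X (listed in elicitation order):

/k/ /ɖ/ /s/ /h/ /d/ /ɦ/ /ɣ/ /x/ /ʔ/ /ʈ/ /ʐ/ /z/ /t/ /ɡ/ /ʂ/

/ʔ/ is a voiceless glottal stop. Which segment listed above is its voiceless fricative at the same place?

/h/

The voiceless fricative at the same place is a voiceless glottal fricative — in this inventory, /h/.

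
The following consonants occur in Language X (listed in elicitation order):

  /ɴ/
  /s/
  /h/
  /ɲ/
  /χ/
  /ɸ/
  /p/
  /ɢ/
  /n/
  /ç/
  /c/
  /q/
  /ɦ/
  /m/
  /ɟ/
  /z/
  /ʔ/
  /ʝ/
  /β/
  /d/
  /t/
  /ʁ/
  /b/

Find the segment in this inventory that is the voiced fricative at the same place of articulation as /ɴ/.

/ɴ/ is an uvular nasal.
The voiced fricative at the same place is a voiced uvular fricative — in this inventory, /ʁ/.

/ʁ/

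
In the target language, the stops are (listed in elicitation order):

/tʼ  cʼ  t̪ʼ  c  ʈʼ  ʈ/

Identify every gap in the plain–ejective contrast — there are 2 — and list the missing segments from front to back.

/t̪/, /t/

Plain: /ʈ/ (retroflex), /c/ (palatal).
Ejective: /t̪ʼ/ (dental), /tʼ/ (alveolar), /ʈʼ/ (retroflex), /cʼ/ (palatal).
Gaps, from front to back: dental lacks plain (/t̪/); alveolar lacks plain (/t/).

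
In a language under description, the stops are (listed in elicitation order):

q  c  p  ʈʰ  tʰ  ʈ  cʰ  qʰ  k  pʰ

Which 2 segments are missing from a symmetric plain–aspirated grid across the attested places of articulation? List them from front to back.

/t/, /kʰ/

place of articulation  plain     aspirated
bilabial          p         pʰ      
alveolar          —         tʰ      
retroflex         ʈ         ʈʰ      
palatal           c         cʰ      
velar             k         —       
uvular            q         qʰ      
Gaps, from front to back: alveolar lacks plain (/t/); velar lacks aspirated (/kʰ/).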